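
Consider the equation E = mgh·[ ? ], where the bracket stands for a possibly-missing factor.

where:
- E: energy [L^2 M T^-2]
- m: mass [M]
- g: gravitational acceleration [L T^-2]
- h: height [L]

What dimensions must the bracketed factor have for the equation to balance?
Nothing is missing — the bracketed factor must be dimensionless.

E has dimensions [L^2 M T^-2] and mgh already has dimensions [L^2 M T^-2], so E = mgh is dimensionally complete.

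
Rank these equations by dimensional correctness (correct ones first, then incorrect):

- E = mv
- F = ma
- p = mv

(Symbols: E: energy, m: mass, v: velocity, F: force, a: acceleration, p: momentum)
Dimensionally correct: F = ma, p = mv
Dimensionally incorrect: E = mv
Ordered (correct first, then incorrect): F = ma, p = mv, E = mv

- E = mv: LHS [L^2 M T^-2], RHS [L M T^-1] → incorrect ✗
- F = ma: LHS [L M T^-2], RHS [L M T^-2] → correct ✓
- p = mv: LHS [L M T^-1], RHS [L M T^-1] → correct ✓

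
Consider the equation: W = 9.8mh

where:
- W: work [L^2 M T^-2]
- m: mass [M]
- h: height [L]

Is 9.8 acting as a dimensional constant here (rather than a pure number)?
Yes

W has dimensions [L^2 M T^-2], while mh alone has dimensions [L M]. For the equation to balance, the factor 9.8 must carry dimensions [L T^-2] — it is a dimensional constant (a numerical value of a physical quantity with its units suppressed), not a pure number.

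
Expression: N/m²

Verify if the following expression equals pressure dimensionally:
Yes

The expression N/m² has dimensions [L^-1 M T^-2], which is exactly pressure [L^-1 M T^-2].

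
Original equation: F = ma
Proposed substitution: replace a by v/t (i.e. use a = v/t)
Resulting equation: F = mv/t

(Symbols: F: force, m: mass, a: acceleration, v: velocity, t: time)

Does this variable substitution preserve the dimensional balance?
Yes

[a] = [L T^-2] and [v/t] = [L T^-2]. These match, so the substitution replaces a quantity by one of the same dimensions and the result F = mv/t has LHS [L M T^-2] vs RHS [L M T^-2] — still consistent.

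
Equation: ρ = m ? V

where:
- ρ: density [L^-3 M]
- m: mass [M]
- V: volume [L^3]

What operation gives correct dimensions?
division (÷): ρ = m ÷ V

ρ [L^-3 M]; m [M]; V [L^3].
m × V → [L^3 M] ✗
m ÷ V → [L^-3 M] ✓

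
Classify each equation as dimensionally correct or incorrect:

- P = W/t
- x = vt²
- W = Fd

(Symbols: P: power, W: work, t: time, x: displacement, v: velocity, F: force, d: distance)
Dimensionally correct: P = W/t, W = Fd
Dimensionally incorrect: x = vt²
Ordered (correct first, then incorrect): P = W/t, W = Fd, x = vt²

- P = W/t: LHS [L^2 M T^-3], RHS [L^2 M T^-3] → correct ✓
- x = vt²: LHS [L], RHS [L T] → incorrect ✗
- W = Fd: LHS [L^2 M T^-2], RHS [L^2 M T^-2] → correct ✓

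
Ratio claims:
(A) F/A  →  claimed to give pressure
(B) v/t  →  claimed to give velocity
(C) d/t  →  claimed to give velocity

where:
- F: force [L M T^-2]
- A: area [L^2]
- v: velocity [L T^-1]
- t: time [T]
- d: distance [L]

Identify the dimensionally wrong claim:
(B) v/t does not give velocity

(A) F/A: [L^-1 M T^-2] = pressure [L^-1 M T^-2] ✓
(B) v/t: [L T^-2] ≠ velocity [L T^-1] ✗
(C) d/t: [L T^-1] = velocity [L T^-1] ✓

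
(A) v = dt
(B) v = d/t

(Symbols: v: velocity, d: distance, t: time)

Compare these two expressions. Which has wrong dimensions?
(A)

(A) v = dt: LHS [L T^-1], RHS [L T] ✗
(B) v = d/t: LHS [L T^-1], RHS [L T^-1] ✓

Expression (A) v = dt is dimensionally incorrect.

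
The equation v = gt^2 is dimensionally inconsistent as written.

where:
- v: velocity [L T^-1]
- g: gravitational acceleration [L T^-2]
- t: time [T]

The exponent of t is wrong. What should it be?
The exponent of t should be 1: v = gt

The LHS v has dimensions [L T^-1]; t has dimensions [T].
As written, the RHS gt^2 (exponent 2 on t) has dimensions [L], which does not match.
With exponent 1, the RHS gt has dimensions [L T^-1], matching the LHS.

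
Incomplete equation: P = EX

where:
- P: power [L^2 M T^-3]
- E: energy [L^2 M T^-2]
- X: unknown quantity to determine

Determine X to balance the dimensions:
X = f (inverse time / frequency (1/t)), dimensions [T^-1]

P has dimensions [L^2 M T^-3]; the rest of the RHS (E) has dimensions [L^2 M T^-2].
So X must have dimensions [T^-1] — X = f (inverse time / frequency (1/t)).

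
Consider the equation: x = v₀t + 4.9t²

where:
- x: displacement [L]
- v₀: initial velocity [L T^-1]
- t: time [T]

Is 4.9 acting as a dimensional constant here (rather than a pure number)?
Yes

x has dimensions [L], while t² alone has dimensions [T^2]. For the equation to balance, the factor 4.9 must carry dimensions [L T^-2] — it is a dimensional constant (a numerical value of a physical quantity with its units suppressed), not a pure number.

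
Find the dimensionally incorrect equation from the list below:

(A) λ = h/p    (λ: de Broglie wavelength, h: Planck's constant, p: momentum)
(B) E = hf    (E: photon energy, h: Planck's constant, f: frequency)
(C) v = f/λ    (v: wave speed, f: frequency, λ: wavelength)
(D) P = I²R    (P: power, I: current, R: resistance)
(C) v = f/λ

The equation (C) v = f/λ is dimensionally incorrect.

LHS (v): [L T^-1]
RHS (f/λ): [L^-1 T^-1] ✗

The dimensions do not match. The other three equations balance.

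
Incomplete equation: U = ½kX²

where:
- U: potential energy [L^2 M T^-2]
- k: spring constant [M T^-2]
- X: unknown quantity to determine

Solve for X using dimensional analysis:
X = x (displacement), dimensions [L]

U has dimensions [L^2 M T^-2]; the rest of the RHS (½k) has dimensions [M T^-2].
So X² must have dimensions [L^2], i.e. X has dimensions [L] — X = x (displacement).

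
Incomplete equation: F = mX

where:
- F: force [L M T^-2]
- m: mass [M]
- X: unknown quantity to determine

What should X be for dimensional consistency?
X = a (acceleration), dimensions [L T^-2]

F has dimensions [L M T^-2]; the rest of the RHS (m) has dimensions [M].
So X must have dimensions [L T^-2] — X = a (acceleration).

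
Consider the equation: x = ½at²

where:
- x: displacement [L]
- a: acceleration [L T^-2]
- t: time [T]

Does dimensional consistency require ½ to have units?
No

x has dimensions [L] and at² already has dimensions [L], so the equation balances without ½ contributing any dimensions. ½ is a pure (dimensionless) number; changing or removing it would not affect dimensional consistency.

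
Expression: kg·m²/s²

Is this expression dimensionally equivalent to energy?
Yes

The expression kg·m²/s² has dimensions [L^2 M T^-2], which is exactly energy [L^2 M T^-2].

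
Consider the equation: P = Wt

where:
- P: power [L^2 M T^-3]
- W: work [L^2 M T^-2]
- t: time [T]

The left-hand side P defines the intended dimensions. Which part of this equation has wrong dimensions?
The right-hand side term Wt

P has dimensions [L^2 M T^-3], but Wt has dimensions [L^2 M T^-1], so the term Wt is dimensionally wrong for P.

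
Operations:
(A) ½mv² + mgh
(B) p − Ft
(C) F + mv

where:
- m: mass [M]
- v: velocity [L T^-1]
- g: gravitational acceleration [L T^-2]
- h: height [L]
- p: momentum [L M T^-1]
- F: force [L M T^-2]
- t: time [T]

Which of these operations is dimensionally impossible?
(C) F + mv

(A) ½mv² + mgh: ½mv² [L^2 M T^-2] and mgh [L^2 M T^-2] — same dimensions ✓
(B) p − Ft: p [L M T^-1] and Ft [L M T^-1] — same dimensions ✓
(C) F + mv: F [L M T^-2] and mv [L M T^-1] — different dimensions cannot be added/subtracted ✗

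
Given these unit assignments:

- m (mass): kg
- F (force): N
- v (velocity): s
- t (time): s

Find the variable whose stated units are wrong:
v

The variable v (velocity) should have units m/s, not s.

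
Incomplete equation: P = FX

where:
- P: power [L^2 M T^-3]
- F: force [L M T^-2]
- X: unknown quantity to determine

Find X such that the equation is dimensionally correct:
X = v (velocity), dimensions [L T^-1]

P has dimensions [L^2 M T^-3]; the rest of the RHS (F) has dimensions [L M T^-2].
So X must have dimensions [L T^-1] — X = v (velocity).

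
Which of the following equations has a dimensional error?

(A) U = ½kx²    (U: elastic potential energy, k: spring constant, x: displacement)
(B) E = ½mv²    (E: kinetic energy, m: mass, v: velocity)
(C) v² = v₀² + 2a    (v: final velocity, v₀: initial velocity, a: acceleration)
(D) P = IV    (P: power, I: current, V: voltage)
(C) v² = v₀² + 2a

The equation (C) v² = v₀² + 2a is dimensionally incorrect.

LHS (v²): [L^2 T^-2]
RHS terms:
  - v₀²: [L^2 T^-2] ✓
  - 2a: [L T^-2] ✗ (does not match LHS)

The dimensions do not match. The other three equations balance.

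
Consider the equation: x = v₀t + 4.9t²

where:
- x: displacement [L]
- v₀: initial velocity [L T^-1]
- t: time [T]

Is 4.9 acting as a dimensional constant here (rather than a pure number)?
Yes

x has dimensions [L], while t² alone has dimensions [T^2]. For the equation to balance, the factor 4.9 must carry dimensions [L T^-2] — it is a dimensional constant (a numerical value of a physical quantity with its units suppressed), not a pure number.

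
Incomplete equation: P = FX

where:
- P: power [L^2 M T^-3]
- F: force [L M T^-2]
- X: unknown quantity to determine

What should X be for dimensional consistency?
X = v (velocity), dimensions [L T^-1]

P has dimensions [L^2 M T^-3]; the rest of the RHS (F) has dimensions [L M T^-2].
So X must have dimensions [L T^-1] — X = v (velocity).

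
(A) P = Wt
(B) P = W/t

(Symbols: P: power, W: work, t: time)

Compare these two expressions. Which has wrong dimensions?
(A)

(A) P = Wt: LHS [L^2 M T^-3], RHS [L^2 M T^-1] ✗
(B) P = W/t: LHS [L^2 M T^-3], RHS [L^2 M T^-3] ✓

Expression (A) P = Wt is dimensionally incorrect.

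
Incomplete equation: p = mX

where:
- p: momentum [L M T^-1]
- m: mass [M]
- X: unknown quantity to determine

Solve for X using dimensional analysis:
X = v (velocity), dimensions [L T^-1]

p has dimensions [L M T^-1]; the rest of the RHS (m) has dimensions [M].
So X must have dimensions [L T^-1] — X = v (velocity).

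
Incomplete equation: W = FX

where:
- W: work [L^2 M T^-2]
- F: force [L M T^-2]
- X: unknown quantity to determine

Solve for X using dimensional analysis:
X = d (distance), dimensions [L]

W has dimensions [L^2 M T^-2]; the rest of the RHS (F) has dimensions [L M T^-2].
So X must have dimensions [L] — X = d (distance).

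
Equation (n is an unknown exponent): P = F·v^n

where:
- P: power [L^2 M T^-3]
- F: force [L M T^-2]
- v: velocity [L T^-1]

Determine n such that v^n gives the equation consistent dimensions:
n = 1

P has dimensions [L^2 M T^-3]; v has dimensions [L T^-1].
The rest of the RHS has dimensions [L M T^-2], so v^n must supply [L T^-1].
With n = 1: F·v^1 has dimensions [L^2 M T^-3], matching the LHS ✓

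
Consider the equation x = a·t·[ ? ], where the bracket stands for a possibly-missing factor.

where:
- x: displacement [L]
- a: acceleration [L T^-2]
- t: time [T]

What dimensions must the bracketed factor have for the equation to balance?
[T] — time (e.g. t)

x has dimensions [L]; a·t has dimensions [L T^-1].
The bracketed factor must supply [L] / [L T^-1] = [T].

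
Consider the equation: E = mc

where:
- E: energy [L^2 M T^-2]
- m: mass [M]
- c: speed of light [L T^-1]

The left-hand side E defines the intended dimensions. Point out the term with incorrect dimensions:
The right-hand side term mc

E has dimensions [L^2 M T^-2], but mc has dimensions [L M T^-1], so the term mc is dimensionally wrong for E.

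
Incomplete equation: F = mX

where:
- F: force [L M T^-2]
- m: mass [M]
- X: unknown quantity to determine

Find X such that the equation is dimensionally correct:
X = a (acceleration), dimensions [L T^-2]

F has dimensions [L M T^-2]; the rest of the RHS (m) has dimensions [M].
So X must have dimensions [L T^-2] — X = a (acceleration).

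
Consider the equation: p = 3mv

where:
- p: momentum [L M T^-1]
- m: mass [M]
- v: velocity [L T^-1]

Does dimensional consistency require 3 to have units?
No

p has dimensions [L M T^-1] and mv already has dimensions [L M T^-1], so the equation balances without 3 contributing any dimensions. 3 is a pure (dimensionless) number; changing or removing it would not affect dimensional consistency.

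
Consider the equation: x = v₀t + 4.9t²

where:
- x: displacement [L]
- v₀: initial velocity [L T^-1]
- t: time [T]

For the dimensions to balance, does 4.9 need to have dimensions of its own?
Yes

x has dimensions [L], while t² alone has dimensions [T^2]. For the equation to balance, the factor 4.9 must carry dimensions [L T^-2] — it is a dimensional constant (a numerical value of a physical quantity with its units suppressed), not a pure number.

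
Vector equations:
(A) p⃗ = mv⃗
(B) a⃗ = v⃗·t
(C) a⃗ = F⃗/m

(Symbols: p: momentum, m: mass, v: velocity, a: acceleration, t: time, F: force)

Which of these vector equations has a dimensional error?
(B) a⃗ = v⃗·t

(A) p⃗ = mv⃗: LHS [L M T^-1], RHS [L M T^-1] ✓ — mass (scalar) times velocity (vector)
(B) a⃗ = v⃗·t: LHS [L T^-2], RHS [L] ✗ — acceleration is velocity per time; should be v⃗/t
(C) a⃗ = F⃗/m: LHS [L T^-2], RHS [L T^-2] ✓ — force (vector) divided by mass (scalar)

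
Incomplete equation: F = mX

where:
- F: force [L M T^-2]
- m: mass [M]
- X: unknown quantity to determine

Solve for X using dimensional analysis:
X = a (acceleration), dimensions [L T^-2]

F has dimensions [L M T^-2]; the rest of the RHS (m) has dimensions [M].
So X must have dimensions [L T^-2] — X = a (acceleration).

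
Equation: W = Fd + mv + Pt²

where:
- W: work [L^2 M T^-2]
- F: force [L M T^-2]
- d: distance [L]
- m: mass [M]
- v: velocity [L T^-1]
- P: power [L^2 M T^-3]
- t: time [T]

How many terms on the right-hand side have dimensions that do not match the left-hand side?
2

LHS W: [L^2 M T^-2]
- Fd: [L^2 M T^-2] ✓
- mv: [L M T^-1] ✗
- Pt²: [L^2 M T^-1] ✗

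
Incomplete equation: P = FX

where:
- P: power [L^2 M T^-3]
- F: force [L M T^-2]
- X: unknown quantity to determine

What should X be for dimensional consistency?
X = v (velocity), dimensions [L T^-1]

P has dimensions [L^2 M T^-3]; the rest of the RHS (F) has dimensions [L M T^-2].
So X must have dimensions [L T^-1] — X = v (velocity).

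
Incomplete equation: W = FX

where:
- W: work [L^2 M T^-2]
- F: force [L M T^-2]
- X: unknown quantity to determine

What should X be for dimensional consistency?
X = d (distance), dimensions [L]

W has dimensions [L^2 M T^-2]; the rest of the RHS (F) has dimensions [L M T^-2].
So X must have dimensions [L] — X = d (distance).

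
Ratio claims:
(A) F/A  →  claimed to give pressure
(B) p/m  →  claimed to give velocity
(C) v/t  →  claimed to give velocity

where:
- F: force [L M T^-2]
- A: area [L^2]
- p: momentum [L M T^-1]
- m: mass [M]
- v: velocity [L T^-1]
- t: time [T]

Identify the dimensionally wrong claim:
(C) v/t does not give velocity

(A) F/A: [L^-1 M T^-2] = pressure [L^-1 M T^-2] ✓
(B) p/m: [L T^-1] = velocity [L T^-1] ✓
(C) v/t: [L T^-2] ≠ velocity [L T^-1] ✗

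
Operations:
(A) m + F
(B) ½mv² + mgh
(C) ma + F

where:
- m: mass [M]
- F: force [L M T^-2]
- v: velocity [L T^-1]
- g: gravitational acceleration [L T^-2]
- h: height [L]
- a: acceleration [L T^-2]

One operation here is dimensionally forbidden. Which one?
(A) m + F

(A) m + F: m [M] and F [L M T^-2] — different dimensions cannot be added/subtracted ✗
(B) ½mv² + mgh: ½mv² [L^2 M T^-2] and mgh [L^2 M T^-2] — same dimensions ✓
(C) ma + F: ma [L M T^-2] and F [L M T^-2] — same dimensions ✓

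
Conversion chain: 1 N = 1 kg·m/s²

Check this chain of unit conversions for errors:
The chain is correct (no errors).

Correct: Newton is defined as kg·m/s²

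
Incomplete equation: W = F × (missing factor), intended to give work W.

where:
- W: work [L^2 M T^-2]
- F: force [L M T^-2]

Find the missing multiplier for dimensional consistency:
d (distance), dimensions [L]

W has dimensions [L^2 M T^-2] and F has dimensions [L M T^-2].
The missing factor must have dimensions [L^2 M T^-2] / [L M T^-2] = [L], i.e. distance (d).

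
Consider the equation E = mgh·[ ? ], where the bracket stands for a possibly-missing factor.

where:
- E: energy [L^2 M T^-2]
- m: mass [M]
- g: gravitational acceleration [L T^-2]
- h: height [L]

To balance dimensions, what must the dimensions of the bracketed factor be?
Nothing is missing — the bracketed factor must be dimensionless.

E has dimensions [L^2 M T^-2] and mgh already has dimensions [L^2 M T^-2], so E = mgh is dimensionally complete.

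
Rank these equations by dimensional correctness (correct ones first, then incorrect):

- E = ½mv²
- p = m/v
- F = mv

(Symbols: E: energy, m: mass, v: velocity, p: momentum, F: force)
Dimensionally correct: E = ½mv²
Dimensionally incorrect: p = m/v, F = mv
Ordered (correct first, then incorrect): E = ½mv², p = m/v, F = mv

- E = ½mv²: LHS [L^2 M T^-2], RHS [L^2 M T^-2] → correct ✓
- p = m/v: LHS [L M T^-1], RHS [L^-1 M T] → incorrect ✗
- F = mv: LHS [L M T^-2], RHS [L M T^-1] → incorrect ✗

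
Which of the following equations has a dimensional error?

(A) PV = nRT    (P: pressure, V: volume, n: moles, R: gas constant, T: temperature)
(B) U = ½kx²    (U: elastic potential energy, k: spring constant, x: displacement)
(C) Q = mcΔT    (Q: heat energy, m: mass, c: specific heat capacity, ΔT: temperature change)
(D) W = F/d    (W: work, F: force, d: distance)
(D) W = F/d

The equation (D) W = F/d is dimensionally incorrect.

LHS (W): [L^2 M T^-2]
RHS (F/d): [M T^-2] ✗

The dimensions do not match. The other three equations balance.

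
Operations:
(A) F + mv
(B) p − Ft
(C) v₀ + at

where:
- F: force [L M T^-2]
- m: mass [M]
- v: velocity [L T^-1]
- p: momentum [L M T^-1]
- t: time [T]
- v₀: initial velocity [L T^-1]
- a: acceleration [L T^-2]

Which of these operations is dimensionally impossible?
(A) F + mv

(A) F + mv: F [L M T^-2] and mv [L M T^-1] — different dimensions cannot be added/subtracted ✗
(B) p − Ft: p [L M T^-1] and Ft [L M T^-1] — same dimensions ✓
(C) v₀ + at: v₀ [L T^-1] and at [L T^-1] — same dimensions ✓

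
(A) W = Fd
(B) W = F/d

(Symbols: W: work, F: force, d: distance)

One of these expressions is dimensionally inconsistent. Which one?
(B)

(A) W = Fd: LHS [L^2 M T^-2], RHS [L^2 M T^-2] ✓
(B) W = F/d: LHS [L^2 M T^-2], RHS [M T^-2] ✗

Expression (B) W = F/d is dimensionally incorrect.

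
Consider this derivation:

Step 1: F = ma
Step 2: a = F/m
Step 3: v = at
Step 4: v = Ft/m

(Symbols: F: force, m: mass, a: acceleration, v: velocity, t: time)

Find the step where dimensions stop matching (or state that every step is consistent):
No step introduces an error — all steps are dimensionally consistent.

Step 1: F = ma → LHS [L M T^-2], RHS [L M T^-2] ✓
Step 2: a = F/m → LHS [L T^-2], RHS [L T^-2] ✓
Step 3: v = at → LHS [L T^-1], RHS [L T^-1] ✓
Step 4: v = Ft/m → LHS [L T^-1], RHS [L T^-1] ✓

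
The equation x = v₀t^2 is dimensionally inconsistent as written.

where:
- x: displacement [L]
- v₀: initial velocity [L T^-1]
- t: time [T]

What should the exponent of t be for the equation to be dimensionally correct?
The exponent of t should be 1: x = v₀t

The LHS x has dimensions [L]; t has dimensions [T].
As written, the RHS v₀t^2 (exponent 2 on t) has dimensions [L T], which does not match.
With exponent 1, the RHS v₀t has dimensions [L], matching the LHS.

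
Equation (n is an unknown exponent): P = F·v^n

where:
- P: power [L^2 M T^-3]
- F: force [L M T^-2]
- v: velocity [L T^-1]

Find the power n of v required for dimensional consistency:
n = 1

P has dimensions [L^2 M T^-3]; v has dimensions [L T^-1].
The rest of the RHS has dimensions [L M T^-2], so v^n must supply [L T^-1].
With n = 1: F·v^1 has dimensions [L^2 M T^-3], matching the LHS ✓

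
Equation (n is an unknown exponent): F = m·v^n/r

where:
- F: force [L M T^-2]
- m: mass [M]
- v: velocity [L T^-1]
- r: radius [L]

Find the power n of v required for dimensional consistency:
n = 2

F has dimensions [L M T^-2]; v has dimensions [L T^-1].
The rest of the RHS has dimensions [L^-1 M], so v^n must supply [L^2 T^-2].
With n = 2: m·v^2/r has dimensions [L M T^-2], matching the LHS ✓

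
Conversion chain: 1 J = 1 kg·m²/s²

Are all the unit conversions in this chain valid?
The chain is correct (no errors).

Correct: Joule is defined as kg·m²/s²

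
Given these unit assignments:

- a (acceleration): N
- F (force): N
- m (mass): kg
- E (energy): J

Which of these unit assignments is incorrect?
a

The variable a (acceleration) should have units m/s², not N.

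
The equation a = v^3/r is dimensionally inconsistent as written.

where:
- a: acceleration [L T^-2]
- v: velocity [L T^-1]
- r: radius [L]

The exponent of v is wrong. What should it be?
The exponent of v should be 2: a = v^2/r

The LHS a has dimensions [L T^-2]; v has dimensions [L T^-1].
As written, the RHS v^3/r (exponent 3 on v) has dimensions [L^2 T^-3], which does not match.
With exponent 2, the RHS v^2/r has dimensions [L T^-2], matching the LHS.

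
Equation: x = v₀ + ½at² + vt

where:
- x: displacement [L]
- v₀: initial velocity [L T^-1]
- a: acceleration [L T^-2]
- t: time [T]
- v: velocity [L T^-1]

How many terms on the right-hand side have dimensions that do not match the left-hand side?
1

LHS x: [L]
- v₀: [L T^-1] ✗
- ½at²: [L] ✓
- vt: [L] ✓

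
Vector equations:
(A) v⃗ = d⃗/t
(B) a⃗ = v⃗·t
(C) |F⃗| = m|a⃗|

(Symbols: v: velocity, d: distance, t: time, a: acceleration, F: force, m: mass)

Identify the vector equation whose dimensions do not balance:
(B) a⃗ = v⃗·t

(A) v⃗ = d⃗/t: LHS [L T^-1], RHS [L T^-1] ✓ — displacement (vector) divided by time (scalar)
(B) a⃗ = v⃗·t: LHS [L T^-2], RHS [L] ✗ — acceleration is velocity per time; should be v⃗/t
(C) |F⃗| = m|a⃗|: LHS [L M T^-2], RHS [L M T^-2] ✓ — magnitudes of vectors are scalars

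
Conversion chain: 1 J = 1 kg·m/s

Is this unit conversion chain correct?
The chain is incorrect (it contains an error).

Incorrect: Joule is kg·m²/s², not kg·m/s (that is momentum)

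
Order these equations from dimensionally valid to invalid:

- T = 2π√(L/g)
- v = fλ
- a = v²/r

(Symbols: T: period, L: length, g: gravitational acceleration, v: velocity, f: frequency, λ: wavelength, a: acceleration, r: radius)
Dimensionally correct: T = 2π√(L/g), v = fλ, a = v²/r
Dimensionally incorrect: none
Ordered (correct first, then incorrect): T = 2π√(L/g), v = fλ, a = v²/r

- T = 2π√(L/g): LHS [T], RHS [T] → correct ✓
- v = fλ: LHS [L T^-1], RHS [L T^-1] → correct ✓
- a = v²/r: LHS [L T^-2], RHS [L T^-2] → correct ✓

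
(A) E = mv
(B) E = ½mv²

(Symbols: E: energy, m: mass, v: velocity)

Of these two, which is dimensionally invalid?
(A)

(A) E = mv: LHS [L^2 M T^-2], RHS [L M T^-1] ✗
(B) E = ½mv²: LHS [L^2 M T^-2], RHS [L^2 M T^-2] ✓

Expression (A) E = mv is dimensionally incorrect.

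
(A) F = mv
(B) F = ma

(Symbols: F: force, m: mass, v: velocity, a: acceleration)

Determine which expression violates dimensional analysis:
(A)

(A) F = mv: LHS [L M T^-2], RHS [L M T^-1] ✗
(B) F = ma: LHS [L M T^-2], RHS [L M T^-2] ✓

Expression (A) F = mv is dimensionally incorrect.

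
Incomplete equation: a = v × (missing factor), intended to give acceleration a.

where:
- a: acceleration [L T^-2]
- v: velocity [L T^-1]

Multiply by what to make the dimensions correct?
1/t (inverse time), dimensions [T^-1]

a has dimensions [L T^-2] and v has dimensions [L T^-1].
The missing factor must have dimensions [L T^-2] / [L T^-1] = [T^-1], i.e. inverse time (1/t).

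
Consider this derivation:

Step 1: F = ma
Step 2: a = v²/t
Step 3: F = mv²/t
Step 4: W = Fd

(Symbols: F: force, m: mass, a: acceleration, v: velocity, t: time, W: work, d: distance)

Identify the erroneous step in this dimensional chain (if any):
Step 2

Step 1: F = ma → LHS [L M T^-2], RHS [L M T^-2] ✓
Step 2: a = v²/t → LHS [L T^-2], RHS [L^2 T^-3] ✗

The first dimensional inconsistency appears in step 2: a = v²/t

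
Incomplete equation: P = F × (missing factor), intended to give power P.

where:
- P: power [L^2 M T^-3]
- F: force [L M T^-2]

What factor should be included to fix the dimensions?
v (velocity), dimensions [L T^-1]

P has dimensions [L^2 M T^-3] and F has dimensions [L M T^-2].
The missing factor must have dimensions [L^2 M T^-3] / [L M T^-2] = [L T^-1], i.e. velocity (v).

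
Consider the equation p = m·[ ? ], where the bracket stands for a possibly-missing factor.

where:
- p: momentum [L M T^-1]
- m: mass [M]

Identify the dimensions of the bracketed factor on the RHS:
[L T^-1] — velocity (e.g. v)

p has dimensions [L M T^-1]; m has dimensions [M].
The bracketed factor must supply [L M T^-1] / [M] = [L T^-1].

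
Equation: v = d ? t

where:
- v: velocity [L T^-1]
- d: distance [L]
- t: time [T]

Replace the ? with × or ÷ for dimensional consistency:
division (÷): v = d ÷ t

v [L T^-1]; d [L]; t [T].
d × t → [L T] ✗
d ÷ t → [L T^-1] ✓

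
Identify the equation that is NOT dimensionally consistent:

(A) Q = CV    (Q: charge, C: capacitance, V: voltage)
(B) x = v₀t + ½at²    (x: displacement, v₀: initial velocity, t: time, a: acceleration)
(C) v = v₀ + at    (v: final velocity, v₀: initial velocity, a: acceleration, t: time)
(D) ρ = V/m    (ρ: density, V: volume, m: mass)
(D) ρ = V/m

The equation (D) ρ = V/m is dimensionally incorrect.

LHS (ρ): [L^-3 M]
RHS (V/m): [L^3 M^-1] ✗

The dimensions do not match. The other three equations balance.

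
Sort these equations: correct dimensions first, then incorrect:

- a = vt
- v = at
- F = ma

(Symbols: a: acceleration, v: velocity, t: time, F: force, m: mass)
Dimensionally correct: v = at, F = ma
Dimensionally incorrect: a = vt
Ordered (correct first, then incorrect): v = at, F = ma, a = vt

- a = vt: LHS [L T^-2], RHS [L] → incorrect ✗
- v = at: LHS [L T^-1], RHS [L T^-1] → correct ✓
- F = ma: LHS [L M T^-2], RHS [L M T^-2] → correct ✓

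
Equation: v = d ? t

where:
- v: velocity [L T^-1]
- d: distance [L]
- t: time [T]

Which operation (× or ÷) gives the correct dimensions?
division (÷): v = d ÷ t

v [L T^-1]; d [L]; t [T].
d × t → [L T] ✗
d ÷ t → [L T^-1] ✓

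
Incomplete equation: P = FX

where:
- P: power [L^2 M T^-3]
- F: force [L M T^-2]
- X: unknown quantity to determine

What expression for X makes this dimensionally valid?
X = v (velocity), dimensions [L T^-1]

P has dimensions [L^2 M T^-3]; the rest of the RHS (F) has dimensions [L M T^-2].
So X must have dimensions [L T^-1] — X = v (velocity).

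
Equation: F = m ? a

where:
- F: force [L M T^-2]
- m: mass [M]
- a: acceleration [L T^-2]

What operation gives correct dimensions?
multiplication (×): F = m × a

F [L M T^-2]; m [M]; a [L T^-2].
m × a → [L M T^-2] ✓
m ÷ a → [L^-1 M T^2] ✗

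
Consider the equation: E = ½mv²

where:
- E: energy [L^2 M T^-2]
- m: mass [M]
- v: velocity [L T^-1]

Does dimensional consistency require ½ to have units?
No

E has dimensions [L^2 M T^-2] and mv² already has dimensions [L^2 M T^-2], so the equation balances without ½ contributing any dimensions. ½ is a pure (dimensionless) number; changing or removing it would not affect dimensional consistency.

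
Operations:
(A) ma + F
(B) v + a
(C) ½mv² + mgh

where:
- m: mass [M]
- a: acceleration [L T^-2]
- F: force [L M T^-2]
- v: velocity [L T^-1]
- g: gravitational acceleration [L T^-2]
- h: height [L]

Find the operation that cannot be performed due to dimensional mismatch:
(B) v + a

(A) ma + F: ma [L M T^-2] and F [L M T^-2] — same dimensions ✓
(B) v + a: v [L T^-1] and a [L T^-2] — different dimensions cannot be added/subtracted ✗
(C) ½mv² + mgh: ½mv² [L^2 M T^-2] and mgh [L^2 M T^-2] — same dimensions ✓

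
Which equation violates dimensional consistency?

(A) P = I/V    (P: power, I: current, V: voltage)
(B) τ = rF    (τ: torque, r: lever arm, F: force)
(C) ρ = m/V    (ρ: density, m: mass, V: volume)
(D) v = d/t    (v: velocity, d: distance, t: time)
(A) P = I/V

The equation (A) P = I/V is dimensionally incorrect.

LHS (P): [L^2 M T^-3]
RHS (I/V): [I^2 L^-2 M^-1 T^3] ✗

The dimensions do not match. The other three equations balance.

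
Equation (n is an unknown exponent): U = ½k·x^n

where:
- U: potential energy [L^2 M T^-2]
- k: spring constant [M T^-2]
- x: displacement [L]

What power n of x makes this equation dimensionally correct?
n = 2

U has dimensions [L^2 M T^-2]; x has dimensions [L].
The rest of the RHS has dimensions [M T^-2], so x^n must supply [L^2].
With n = 2: ½k·x^2 has dimensions [L^2 M T^-2], matching the LHS ✓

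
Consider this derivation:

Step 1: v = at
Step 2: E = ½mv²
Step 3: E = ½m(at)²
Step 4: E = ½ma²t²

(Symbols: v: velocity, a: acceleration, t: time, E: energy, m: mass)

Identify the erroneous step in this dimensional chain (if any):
No step introduces an error — all steps are dimensionally consistent.

Step 1: v = at → LHS [L T^-1], RHS [L T^-1] ✓
Step 2: E = ½mv² → LHS [L^2 M T^-2], RHS [L^2 M T^-2] ✓
Step 3: E = ½m(at)² → LHS [L^2 M T^-2], RHS [L^2 M T^-2] ✓
Step 4: E = ½ma²t² → LHS [L^2 M T^-2], RHS [L^2 M T^-2] ✓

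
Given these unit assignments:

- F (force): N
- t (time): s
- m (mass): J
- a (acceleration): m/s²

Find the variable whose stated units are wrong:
m

The variable m (mass) should have units kg, not J.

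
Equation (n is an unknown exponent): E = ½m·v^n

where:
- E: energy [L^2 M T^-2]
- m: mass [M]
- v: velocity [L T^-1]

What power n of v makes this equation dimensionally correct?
n = 2

E has dimensions [L^2 M T^-2]; v has dimensions [L T^-1].
The rest of the RHS has dimensions [M], so v^n must supply [L^2 T^-2].
With n = 2: ½m·v^2 has dimensions [L^2 M T^-2], matching the LHS ✓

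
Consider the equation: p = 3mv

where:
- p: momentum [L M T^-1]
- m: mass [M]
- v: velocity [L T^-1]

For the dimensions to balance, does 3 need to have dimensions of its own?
No

p has dimensions [L M T^-1] and mv already has dimensions [L M T^-1], so the equation balances without 3 contributing any dimensions. 3 is a pure (dimensionless) number; changing or removing it would not affect dimensional consistency.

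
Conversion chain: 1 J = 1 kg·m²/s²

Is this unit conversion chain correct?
The chain is correct (no errors).

Correct: Joule is defined as kg·m²/s²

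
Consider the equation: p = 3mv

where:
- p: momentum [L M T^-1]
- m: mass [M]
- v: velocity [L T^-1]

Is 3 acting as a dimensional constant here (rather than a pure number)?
No

p has dimensions [L M T^-1] and mv already has dimensions [L M T^-1], so the equation balances without 3 contributing any dimensions. 3 is a pure (dimensionless) number; changing or removing it would not affect dimensional consistency.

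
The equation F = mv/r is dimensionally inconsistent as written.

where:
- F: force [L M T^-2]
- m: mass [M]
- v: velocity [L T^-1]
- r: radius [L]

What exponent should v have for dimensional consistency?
The exponent of v should be 2: F = mv^2/r

The LHS F has dimensions [L M T^-2]; v has dimensions [L T^-1].
As written, the RHS mv/r (exponent 1 on v) has dimensions [M T^-1], which does not match.
With exponent 2, the RHS mv^2/r has dimensions [L M T^-2], matching the LHS.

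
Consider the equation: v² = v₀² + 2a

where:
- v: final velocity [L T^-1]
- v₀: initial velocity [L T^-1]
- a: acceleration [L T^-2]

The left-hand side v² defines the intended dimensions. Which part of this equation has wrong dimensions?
The term 2a

Checking each RHS term against the LHS:
- v₀²: [L^2 T^-2] — matches v² [L^2 T^-2] ✓
- 2a: [L T^-2] — does NOT match v² [L^2 T^-2] ✗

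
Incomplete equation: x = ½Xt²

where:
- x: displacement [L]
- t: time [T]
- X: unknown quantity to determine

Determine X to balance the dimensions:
X = a (acceleration), dimensions [L T^-2]

x has dimensions [L]; the rest of the RHS (½ t²) has dimensions [T^2].
So X must have dimensions [L T^-2] — X = a (acceleration).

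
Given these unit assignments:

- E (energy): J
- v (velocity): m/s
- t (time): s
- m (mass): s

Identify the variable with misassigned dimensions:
m

The variable m (mass) should have units kg, not s.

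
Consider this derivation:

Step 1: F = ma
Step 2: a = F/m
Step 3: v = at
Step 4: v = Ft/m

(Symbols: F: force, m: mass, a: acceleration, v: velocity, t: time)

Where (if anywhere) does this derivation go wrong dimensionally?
No step introduces an error — all steps are dimensionally consistent.

Step 1: F = ma → LHS [L M T^-2], RHS [L M T^-2] ✓
Step 2: a = F/m → LHS [L T^-2], RHS [L T^-2] ✓
Step 3: v = at → LHS [L T^-1], RHS [L T^-1] ✓
Step 4: v = Ft/m → LHS [L T^-1], RHS [L T^-1] ✓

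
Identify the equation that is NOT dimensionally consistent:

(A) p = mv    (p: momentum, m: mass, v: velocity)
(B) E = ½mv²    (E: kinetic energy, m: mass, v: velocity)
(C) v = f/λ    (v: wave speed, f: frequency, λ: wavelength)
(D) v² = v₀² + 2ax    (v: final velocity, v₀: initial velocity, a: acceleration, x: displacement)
(C) v = f/λ

The equation (C) v = f/λ is dimensionally incorrect.

LHS (v): [L T^-1]
RHS (f/λ): [L^-1 T^-1] ✗

The dimensions do not match. The other three equations balance.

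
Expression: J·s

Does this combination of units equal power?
No

The expression J·s has dimensions [L^2 M T^-1], but power has dimensions [L^2 M T^-3].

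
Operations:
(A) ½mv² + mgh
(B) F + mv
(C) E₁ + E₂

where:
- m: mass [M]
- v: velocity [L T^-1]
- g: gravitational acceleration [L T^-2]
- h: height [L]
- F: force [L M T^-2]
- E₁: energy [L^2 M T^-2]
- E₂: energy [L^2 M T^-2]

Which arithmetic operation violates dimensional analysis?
(B) F + mv

(A) ½mv² + mgh: ½mv² [L^2 M T^-2] and mgh [L^2 M T^-2] — same dimensions ✓
(B) F + mv: F [L M T^-2] and mv [L M T^-1] — different dimensions cannot be added/subtracted ✗
(C) E₁ + E₂: E₁ [L^2 M T^-2] and E₂ [L^2 M T^-2] — same dimensions ✓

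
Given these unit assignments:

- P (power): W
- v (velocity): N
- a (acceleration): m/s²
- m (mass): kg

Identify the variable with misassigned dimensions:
v

The variable v (velocity) should have units m/s, not N.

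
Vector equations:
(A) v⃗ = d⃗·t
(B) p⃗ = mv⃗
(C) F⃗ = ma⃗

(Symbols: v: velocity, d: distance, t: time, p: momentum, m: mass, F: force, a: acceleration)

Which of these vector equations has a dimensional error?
(A) v⃗ = d⃗·t

(A) v⃗ = d⃗·t: LHS [L T^-1], RHS [L T] ✗ — velocity is displacement per time; should be d⃗/t
(B) p⃗ = mv⃗: LHS [L M T^-1], RHS [L M T^-1] ✓ — mass (scalar) times velocity (vector)
(C) F⃗ = ma⃗: LHS [L M T^-2], RHS [L M T^-2] ✓ — Force and acceleration are vectors, mass is a scalar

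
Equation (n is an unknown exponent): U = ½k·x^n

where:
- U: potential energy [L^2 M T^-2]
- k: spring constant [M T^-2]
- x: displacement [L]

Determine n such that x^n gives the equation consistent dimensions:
n = 2

U has dimensions [L^2 M T^-2]; x has dimensions [L].
The rest of the RHS has dimensions [M T^-2], so x^n must supply [L^2].
With n = 2: ½k·x^2 has dimensions [L^2 M T^-2], matching the LHS ✓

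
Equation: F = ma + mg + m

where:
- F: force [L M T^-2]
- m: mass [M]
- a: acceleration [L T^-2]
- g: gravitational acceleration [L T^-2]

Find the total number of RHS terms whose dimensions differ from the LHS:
1

LHS F: [L M T^-2]
- ma: [L M T^-2] ✓
- mg: [L M T^-2] ✓
- m: [M] ✗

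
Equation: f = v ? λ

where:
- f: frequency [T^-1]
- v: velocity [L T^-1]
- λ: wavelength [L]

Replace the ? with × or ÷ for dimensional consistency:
division (÷): f = v ÷ λ

f [T^-1]; v [L T^-1]; λ [L].
v × λ → [L^2 T^-1] ✗
v ÷ λ → [T^-1] ✓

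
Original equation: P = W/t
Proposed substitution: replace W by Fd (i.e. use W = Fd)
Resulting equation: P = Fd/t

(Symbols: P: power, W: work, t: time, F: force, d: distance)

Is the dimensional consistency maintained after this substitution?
Yes

[W] = [L^2 M T^-2] and [Fd] = [L^2 M T^-2]. These match, so the substitution replaces a quantity by one of the same dimensions and the result P = Fd/t has LHS [L^2 M T^-3] vs RHS [L^2 M T^-3] — still consistent.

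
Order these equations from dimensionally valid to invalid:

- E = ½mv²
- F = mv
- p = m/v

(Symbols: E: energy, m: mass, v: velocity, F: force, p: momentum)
Dimensionally correct: E = ½mv²
Dimensionally incorrect: F = mv, p = m/v
Ordered (correct first, then incorrect): E = ½mv², F = mv, p = m/v

- E = ½mv²: LHS [L^2 M T^-2], RHS [L^2 M T^-2] → correct ✓
- F = mv: LHS [L M T^-2], RHS [L M T^-1] → incorrect ✗
- p = m/v: LHS [L M T^-1], RHS [L^-1 M T] → incorrect ✗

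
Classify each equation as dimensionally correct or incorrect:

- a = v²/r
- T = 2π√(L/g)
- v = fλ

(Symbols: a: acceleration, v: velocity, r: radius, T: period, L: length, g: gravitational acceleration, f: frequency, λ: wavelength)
Dimensionally correct: a = v²/r, T = 2π√(L/g), v = fλ
Dimensionally incorrect: none
Ordered (correct first, then incorrect): a = v²/r, T = 2π√(L/g), v = fλ

- a = v²/r: LHS [L T^-2], RHS [L T^-2] → correct ✓
- T = 2π√(L/g): LHS [T], RHS [T] → correct ✓
- v = fλ: LHS [L T^-1], RHS [L T^-1] → correct ✓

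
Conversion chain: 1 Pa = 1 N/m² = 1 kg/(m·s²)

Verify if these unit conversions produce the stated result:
The chain is correct (no errors).

Correct: Pascal is Newton per square meter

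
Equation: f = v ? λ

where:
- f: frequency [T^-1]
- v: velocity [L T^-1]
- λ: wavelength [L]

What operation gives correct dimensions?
division (÷): f = v ÷ λ

f [T^-1]; v [L T^-1]; λ [L].
v × λ → [L^2 T^-1] ✗
v ÷ λ → [T^-1] ✓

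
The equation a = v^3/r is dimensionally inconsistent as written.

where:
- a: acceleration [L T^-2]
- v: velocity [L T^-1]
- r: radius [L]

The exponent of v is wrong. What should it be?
The exponent of v should be 2: a = v^2/r

The LHS a has dimensions [L T^-2]; v has dimensions [L T^-1].
As written, the RHS v^3/r (exponent 3 on v) has dimensions [L^2 T^-3], which does not match.
With exponent 2, the RHS v^2/r has dimensions [L T^-2], matching the LHS.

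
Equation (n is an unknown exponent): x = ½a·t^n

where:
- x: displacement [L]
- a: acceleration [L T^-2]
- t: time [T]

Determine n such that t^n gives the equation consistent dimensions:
n = 2

x has dimensions [L]; t has dimensions [T].
The rest of the RHS has dimensions [L T^-2], so t^n must supply [T^2].
With n = 2: ½a·t^2 has dimensions [L], matching the LHS ✓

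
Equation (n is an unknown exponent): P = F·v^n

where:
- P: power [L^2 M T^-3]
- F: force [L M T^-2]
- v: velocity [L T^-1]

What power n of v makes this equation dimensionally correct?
n = 1

P has dimensions [L^2 M T^-3]; v has dimensions [L T^-1].
The rest of the RHS has dimensions [L M T^-2], so v^n must supply [L T^-1].
With n = 1: F·v^1 has dimensions [L^2 M T^-3], matching the LHS ✓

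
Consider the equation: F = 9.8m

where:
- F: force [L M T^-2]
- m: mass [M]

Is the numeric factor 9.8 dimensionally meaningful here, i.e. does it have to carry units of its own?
Yes

F has dimensions [L M T^-2], while m alone has dimensions [M]. For the equation to balance, the factor 9.8 must carry dimensions [L T^-2] — it is a dimensional constant (a numerical value of a physical quantity with its units suppressed), not a pure number.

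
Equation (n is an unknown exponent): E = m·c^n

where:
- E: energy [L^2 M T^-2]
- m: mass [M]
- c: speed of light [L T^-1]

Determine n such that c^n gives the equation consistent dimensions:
n = 2

E has dimensions [L^2 M T^-2]; c has dimensions [L T^-1].
The rest of the RHS has dimensions [M], so c^n must supply [L^2 T^-2].
With n = 2: m·c^2 has dimensions [L^2 M T^-2], matching the LHS ✓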